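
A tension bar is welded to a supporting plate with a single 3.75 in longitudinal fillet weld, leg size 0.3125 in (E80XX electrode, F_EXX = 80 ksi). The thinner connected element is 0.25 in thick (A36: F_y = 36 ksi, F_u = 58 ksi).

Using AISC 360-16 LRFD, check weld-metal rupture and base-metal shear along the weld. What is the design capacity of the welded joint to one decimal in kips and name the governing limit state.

Weld metal: throat = 0.707×0.3125 = 0.22094 in, L = 3.75 in. φR_n = 0.75 × 0.6 × 80 × 0.22094 × 3.75 = 29.8 kips.
Base metal shear (0.25 in plate): yield φR_n = 1.0×0.6×36×0.25×3.75 = 20.3 kips; rupture φR_n = 0.75×0.6×58×0.25×3.75 = 24.5 kips; take 20.3 kips (yield).
Governing: min(29.8, 20.3) = 20.3 kips → base-metal shear.

20.3 kips (base-metal shear governs)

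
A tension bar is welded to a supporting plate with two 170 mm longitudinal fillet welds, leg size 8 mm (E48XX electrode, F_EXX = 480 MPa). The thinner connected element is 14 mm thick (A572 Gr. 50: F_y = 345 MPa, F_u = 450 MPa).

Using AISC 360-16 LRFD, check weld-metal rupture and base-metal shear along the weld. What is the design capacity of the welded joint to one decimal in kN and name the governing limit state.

Weld metal: throat = 0.707×8 = 5.656 mm, L = 2×170 = 340 mm. φR_n = 0.75 × 0.6 × 480 × 5.656 × 340 = 415.4 kN.
Base metal shear (14 mm plate): yield φR_n = 1.0×0.6×345×14×340 = 985.3 kN; rupture φR_n = 0.75×0.6×450×14×340 = 963.9 kN; take 963.9 kN (rupture).
Governing: min(415.4, 963.9) = 415.4 kN → weld metal.

415.4 kN (weld metal governs)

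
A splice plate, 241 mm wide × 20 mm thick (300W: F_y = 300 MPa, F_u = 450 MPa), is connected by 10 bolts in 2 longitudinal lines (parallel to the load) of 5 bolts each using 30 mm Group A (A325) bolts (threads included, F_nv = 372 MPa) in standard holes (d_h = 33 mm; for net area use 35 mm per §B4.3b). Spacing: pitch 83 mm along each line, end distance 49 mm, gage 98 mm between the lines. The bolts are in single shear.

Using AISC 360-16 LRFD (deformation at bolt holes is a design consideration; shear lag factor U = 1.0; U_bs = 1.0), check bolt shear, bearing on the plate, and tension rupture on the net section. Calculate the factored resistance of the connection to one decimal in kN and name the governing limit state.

1154.3 kN (net-section rupture governs)

Bolt shear: A_b = π(30)²/4 = 706.86 mm². φR_n = 0.75 × 372 × 706.86 × 10 × 1 = 1972.1 kN.
Bearing (20 mm plate, F_u = 450 MPa): end bolts L_c = 49 − 33/2 = 32.5, R_n = min(1.2×32.5×20×450, 2.4×30×20×450) = 351 kN/bolt; interior L_c = 83 − 33 = 50, R_n = 540 kN/bolt. φR_n = 0.75 × (2×351 + 8×540) = 3766.5 kN.
Tension rupture (net): A_n = (241 − 2×35)×20 = 3420 mm² (U = 1.0, A_e = A_n). φR_n = 0.75 × 450 × 3420 = 1154.3 kN.
Governing: min(1972.1, 3766.5, 1154.3) = 1154.3 kN → net-section rupture.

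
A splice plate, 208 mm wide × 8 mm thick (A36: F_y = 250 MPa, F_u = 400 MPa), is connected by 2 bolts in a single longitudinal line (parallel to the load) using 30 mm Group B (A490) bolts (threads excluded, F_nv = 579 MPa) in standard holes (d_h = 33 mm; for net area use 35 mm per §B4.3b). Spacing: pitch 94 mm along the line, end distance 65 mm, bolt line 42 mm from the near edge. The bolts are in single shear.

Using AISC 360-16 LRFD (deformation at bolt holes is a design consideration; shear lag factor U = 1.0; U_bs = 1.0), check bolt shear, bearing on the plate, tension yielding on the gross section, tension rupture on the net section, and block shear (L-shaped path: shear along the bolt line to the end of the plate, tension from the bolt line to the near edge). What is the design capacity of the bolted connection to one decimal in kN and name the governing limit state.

Bolt shear: A_b = π(30)²/4 = 706.86 mm². φR_n = 0.75 × 579 × 706.86 × 2 × 1 = 613.9 kN.
Bearing (8 mm plate, F_u = 400 MPa): end bolts L_c = 65 − 33/2 = 48.5, R_n = min(1.2×48.5×8×400, 2.4×30×8×400) = 186.24 kN/bolt; interior L_c = 94 − 33 = 61, R_n = 230.4 kN/bolt. φR_n = 0.75 × (1×186.24 + 1×230.4) = 312.5 kN.
Tension yield (gross): A_g = 208×8 = 1664 mm². φR_n = 0.90 × 250 × 1664 = 374.4 kN.
Tension rupture (net): A_n = (208 − 1×35)×8 = 1384 mm² (U = 1.0, A_e = A_n). φR_n = 0.75 × 400 × 1384 = 415.2 kN.
Block shear: shear path 1×[65+1×94] = 1×159 mm, A_gv = 1272, A_nv = 1×(159 − 1.5×35)×8 = 852 mm²; tension to near edge: (42 − 0.5×35)×8 = 196 mm². R_n = min(0.6×400×852, 0.6×250×1272) + 1.0×400×196 = min(204.48, 190.8) + 78.4 = 269.2 kN. φR_n = 0.75 × 269.2 = 201.9 kN.
Governing: min(613.9, 312.5, 374.4, 415.2, 201.9) = 201.9 kN → block shear.

201.9 kN (block shear governs)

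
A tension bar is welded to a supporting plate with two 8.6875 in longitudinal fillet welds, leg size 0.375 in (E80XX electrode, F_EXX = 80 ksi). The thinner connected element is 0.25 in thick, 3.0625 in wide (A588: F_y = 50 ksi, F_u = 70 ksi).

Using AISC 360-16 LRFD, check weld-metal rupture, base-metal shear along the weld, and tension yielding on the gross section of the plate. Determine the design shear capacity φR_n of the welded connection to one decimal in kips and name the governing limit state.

Weld metal: throat = 0.707×0.375 = 0.26513 in, L = 2×8.6875 = 17.375 in. φR_n = 0.75 × 0.6 × 80 × 0.26513 × 17.375 = 165.8 kips.
Base metal shear (0.25 in plate): yield φR_n = 1.0×0.6×50×0.25×17.375 = 130.3 kips; rupture φR_n = 0.75×0.6×70×0.25×17.375 = 136.8 kips; take 130.3 kips (yield).
Tension yield (gross): A_g = 3.0625×0.25 = 0.76563 in². φR_n = 0.90 × 50 × 0.76563 = 34.5 kips.
Governing: min(165.8, 130.3, 34.5) = 34.5 kips → gross-section yield.

34.5 kips (gross-section yield governs)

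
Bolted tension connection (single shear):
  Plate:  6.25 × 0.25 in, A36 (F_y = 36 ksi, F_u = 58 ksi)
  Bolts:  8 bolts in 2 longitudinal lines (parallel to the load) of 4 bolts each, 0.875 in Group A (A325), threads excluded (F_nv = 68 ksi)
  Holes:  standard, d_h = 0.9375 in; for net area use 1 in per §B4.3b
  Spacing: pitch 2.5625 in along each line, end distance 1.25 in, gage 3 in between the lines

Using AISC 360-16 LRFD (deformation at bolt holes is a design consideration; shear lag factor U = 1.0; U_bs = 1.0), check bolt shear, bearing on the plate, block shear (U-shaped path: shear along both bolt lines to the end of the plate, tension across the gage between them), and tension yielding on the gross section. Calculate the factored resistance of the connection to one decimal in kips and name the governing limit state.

Bolt shear: A_b = π(0.875)²/4 = 0.60132 in². φR_n = 0.75 × 68 × 0.60132 × 8 × 1 = 245.3 kips.
Bearing (0.25 in plate, F_u = 58 ksi): end bolts L_c = 1.25 − 0.9375/2 = 0.78125, R_n = min(1.2×0.78125×0.25×58, 2.4×0.875×0.25×58) = 13.594 kips/bolt; interior L_c = 2.5625 − 0.9375 = 1.625, R_n = 28.275 kips/bolt. φR_n = 0.75 × (2×13.594 + 6×28.275) = 147.6 kips.
Block shear: shear path 2×[1.25+3×2.5625] = 2×8.9375 in, A_gv = 4.4688, A_nv = 2×(8.9375 − 3.5×1)×0.25 = 2.7188 in²; tension across gage: (3 − 1×1)×0.25 = 0.5 in². R_n = min(0.6×58×2.7188, 0.6×36×4.4688) + 1.0×58×0.5 = min(94.614, 96.526) + 29 = 123.61 kips. φR_n = 0.75 × 123.61 = 92.7 kips.
Tension yield (gross): A_g = 6.25×0.25 = 1.5625 in². φR_n = 0.90 × 36 × 1.5625 = 50.6 kips.
Governing: min(245.3, 147.6, 92.7, 50.6) = 50.6 kips → gross-section yield.

50.6 kips (gross-section yield governs)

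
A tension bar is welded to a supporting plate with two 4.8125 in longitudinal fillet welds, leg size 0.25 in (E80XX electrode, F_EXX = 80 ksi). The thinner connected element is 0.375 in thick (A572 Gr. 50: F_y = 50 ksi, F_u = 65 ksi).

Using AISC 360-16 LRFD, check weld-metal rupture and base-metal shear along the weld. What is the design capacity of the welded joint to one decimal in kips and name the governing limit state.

61.2 kips (weld metal governs)

Weld metal: throat = 0.707×0.25 = 0.17675 in, L = 2×4.8125 = 9.625 in. φR_n = 0.75 × 0.6 × 80 × 0.17675 × 9.625 = 61.2 kips.
Base metal shear (0.375 in plate): yield φR_n = 1.0×0.6×50×0.375×9.625 = 108.3 kips; rupture φR_n = 0.75×0.6×65×0.375×9.625 = 105.6 kips; take 105.6 kips (rupture).
Governing: min(61.2, 105.6) = 61.2 kips → weld metal.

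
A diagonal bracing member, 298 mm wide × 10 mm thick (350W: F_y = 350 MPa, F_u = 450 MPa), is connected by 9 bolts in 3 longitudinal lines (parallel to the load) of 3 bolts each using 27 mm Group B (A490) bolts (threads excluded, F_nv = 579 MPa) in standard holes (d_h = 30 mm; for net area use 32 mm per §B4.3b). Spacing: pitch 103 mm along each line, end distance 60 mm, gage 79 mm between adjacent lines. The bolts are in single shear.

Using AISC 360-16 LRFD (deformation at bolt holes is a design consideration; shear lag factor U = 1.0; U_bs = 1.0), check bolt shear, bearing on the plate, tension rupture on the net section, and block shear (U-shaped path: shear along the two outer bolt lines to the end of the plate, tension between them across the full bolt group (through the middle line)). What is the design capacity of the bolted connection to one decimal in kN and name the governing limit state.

Bolt shear: A_b = π(27)²/4 = 572.56 mm². φR_n = 0.75 × 579 × 572.56 × 9 × 1 = 2237.7 kN.
Bearing (10 mm plate, F_u = 450 MPa): end bolts L_c = 60 − 30/2 = 45, R_n = min(1.2×45×10×450, 2.4×27×10×450) = 243 kN/bolt; interior L_c = 103 − 30 = 73, R_n = 291.6 kN/bolt. φR_n = 0.75 × (3×243 + 6×291.6) = 1859.0 kN.
Tension rupture (net): A_n = (298 − 3×32)×10 = 2020 mm² (U = 1.0, A_e = A_n). φR_n = 0.75 × 450 × 2020 = 681.8 kN.
Block shear: shear path 2×[60+2×103] = 2×266 mm, A_gv = 5320, A_nv = 2×(266 − 2.5×32)×10 = 3720 mm²; tension across gage: (158 − 2×32)×10 = 940 mm². R_n = min(0.6×450×3720, 0.6×350×5320) + 1.0×450×940 = min(1004.4, 1117.2) + 423 = 1427.4 kN. φR_n = 0.75 × 1427.4 = 1070.6 kN.
Governing: min(2237.7, 1859.0, 681.8, 1070.6) = 681.8 kN → net-section rupture.

681.8 kN (net-section rupture governs)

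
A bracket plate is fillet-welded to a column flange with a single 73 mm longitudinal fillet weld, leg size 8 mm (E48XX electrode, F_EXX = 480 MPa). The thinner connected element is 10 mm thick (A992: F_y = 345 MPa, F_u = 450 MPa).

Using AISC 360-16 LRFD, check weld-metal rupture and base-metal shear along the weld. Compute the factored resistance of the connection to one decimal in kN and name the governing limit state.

Weld metal: throat = 0.707×8 = 5.656 mm, L = 73 mm. φR_n = 0.75 × 0.6 × 480 × 5.656 × 73 = 89.2 kN.
Base metal shear (10 mm plate): yield φR_n = 1.0×0.6×345×10×73 = 151.1 kN; rupture φR_n = 0.75×0.6×450×10×73 = 147.8 kN; take 147.8 kN (rupture).
Governing: min(89.2, 147.8) = 89.2 kN → weld metal.

89.2 kN (weld metal governs)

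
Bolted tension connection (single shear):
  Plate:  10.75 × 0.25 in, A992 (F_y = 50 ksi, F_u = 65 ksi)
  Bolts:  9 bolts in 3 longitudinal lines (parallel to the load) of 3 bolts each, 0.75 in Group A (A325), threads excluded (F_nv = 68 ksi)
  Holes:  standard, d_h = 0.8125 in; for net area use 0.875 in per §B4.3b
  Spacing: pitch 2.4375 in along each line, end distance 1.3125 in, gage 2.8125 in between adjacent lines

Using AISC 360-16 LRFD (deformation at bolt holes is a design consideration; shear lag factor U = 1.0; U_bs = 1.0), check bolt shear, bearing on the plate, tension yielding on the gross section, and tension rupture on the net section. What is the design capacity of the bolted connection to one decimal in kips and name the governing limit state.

Bolt shear: A_b = π(0.75)²/4 = 0.44179 in². φR_n = 0.75 × 68 × 0.44179 × 9 × 1 = 202.8 kips.
Bearing (0.25 in plate, F_u = 65 ksi): end bolts L_c = 1.3125 − 0.8125/2 = 0.90625, R_n = min(1.2×0.90625×0.25×65, 2.4×0.75×0.25×65) = 17.672 kips/bolt; interior L_c = 2.4375 − 0.8125 = 1.625, R_n = 29.25 kips/bolt. φR_n = 0.75 × (3×17.672 + 6×29.25) = 171.4 kips.
Tension yield (gross): A_g = 10.75×0.25 = 2.6875 in². φR_n = 0.90 × 50 × 2.6875 = 120.9 kips.
Tension rupture (net): A_n = (10.75 − 3×0.875)×0.25 = 2.0313 in² (U = 1.0, A_e = A_n). φR_n = 0.75 × 65 × 2.0313 = 99.0 kips.
Governing: min(202.8, 171.4, 120.9, 99.0) = 99.0 kips → net-section rupture.

99.0 kips (net-section rupture governs)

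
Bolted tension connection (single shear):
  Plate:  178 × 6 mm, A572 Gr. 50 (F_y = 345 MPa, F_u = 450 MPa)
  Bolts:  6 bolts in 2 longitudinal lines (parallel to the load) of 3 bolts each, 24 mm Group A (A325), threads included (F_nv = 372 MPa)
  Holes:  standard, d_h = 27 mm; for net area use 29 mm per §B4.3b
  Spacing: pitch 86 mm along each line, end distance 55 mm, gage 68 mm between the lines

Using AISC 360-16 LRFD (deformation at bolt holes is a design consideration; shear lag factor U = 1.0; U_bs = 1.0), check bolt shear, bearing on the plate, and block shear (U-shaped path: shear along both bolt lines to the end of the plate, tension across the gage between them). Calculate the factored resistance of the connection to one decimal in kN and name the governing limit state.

Bolt shear: A_b = π(24)²/4 = 452.39 mm². φR_n = 0.75 × 372 × 452.39 × 6 × 1 = 757.3 kN.
Bearing (6 mm plate, F_u = 450 MPa): end bolts L_c = 55 − 27/2 = 41.5, R_n = min(1.2×41.5×6×450, 2.4×24×6×450) = 134.46 kN/bolt; interior L_c = 86 − 27 = 59, R_n = 155.52 kN/bolt. φR_n = 0.75 × (2×134.46 + 4×155.52) = 668.3 kN.
Block shear: shear path 2×[55+2×86] = 2×227 mm, A_gv = 2724, A_nv = 2×(227 − 2.5×29)×6 = 1854 mm²; tension across gage: (68 − 1×29)×6 = 234 mm². R_n = min(0.6×450×1854, 0.6×345×2724) + 1.0×450×234 = min(500.58, 563.87) + 105.3 = 605.88 kN. φR_n = 0.75 × 605.88 = 454.4 kN.
Governing: min(757.3, 668.3, 454.4) = 454.4 kN → block shear.

454.4 kN (block shear governs)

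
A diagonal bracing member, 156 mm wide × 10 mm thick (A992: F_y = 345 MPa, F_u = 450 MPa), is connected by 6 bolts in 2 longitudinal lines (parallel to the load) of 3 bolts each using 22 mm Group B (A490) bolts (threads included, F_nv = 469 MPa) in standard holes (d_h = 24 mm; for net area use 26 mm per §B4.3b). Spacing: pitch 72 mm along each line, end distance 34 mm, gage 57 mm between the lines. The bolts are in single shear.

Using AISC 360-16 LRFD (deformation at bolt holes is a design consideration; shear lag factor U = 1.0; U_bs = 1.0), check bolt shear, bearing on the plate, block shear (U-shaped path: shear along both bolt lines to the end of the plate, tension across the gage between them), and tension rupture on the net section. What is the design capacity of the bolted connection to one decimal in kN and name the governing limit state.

Bolt shear: A_b = π(22)²/4 = 380.13 mm². φR_n = 0.75 × 469 × 380.13 × 6 × 1 = 802.3 kN.
Bearing (10 mm plate, F_u = 450 MPa): end bolts L_c = 34 − 24/2 = 22, R_n = min(1.2×22×10×450, 2.4×22×10×450) = 118.8 kN/bolt; interior L_c = 72 − 24 = 48, R_n = 237.6 kN/bolt. φR_n = 0.75 × (2×118.8 + 4×237.6) = 891.0 kN.
Block shear: shear path 2×[34+2×72] = 2×178 mm, A_gv = 3560, A_nv = 2×(178 − 2.5×26)×10 = 2260 mm²; tension across gage: (57 − 1×26)×10 = 310 mm². R_n = min(0.6×450×2260, 0.6×345×3560) + 1.0×450×310 = min(610.2, 736.92) + 139.5 = 749.7 kN. φR_n = 0.75 × 749.7 = 562.3 kN.
Tension rupture (net): A_n = (156 − 2×26)×10 = 1040 mm² (U = 1.0, A_e = A_n). φR_n = 0.75 × 450 × 1040 = 351.0 kN.
Governing: min(802.3, 891.0, 562.3, 351.0) = 351.0 kN → net-section rupture.

351.0 kN (net-section rupture governs)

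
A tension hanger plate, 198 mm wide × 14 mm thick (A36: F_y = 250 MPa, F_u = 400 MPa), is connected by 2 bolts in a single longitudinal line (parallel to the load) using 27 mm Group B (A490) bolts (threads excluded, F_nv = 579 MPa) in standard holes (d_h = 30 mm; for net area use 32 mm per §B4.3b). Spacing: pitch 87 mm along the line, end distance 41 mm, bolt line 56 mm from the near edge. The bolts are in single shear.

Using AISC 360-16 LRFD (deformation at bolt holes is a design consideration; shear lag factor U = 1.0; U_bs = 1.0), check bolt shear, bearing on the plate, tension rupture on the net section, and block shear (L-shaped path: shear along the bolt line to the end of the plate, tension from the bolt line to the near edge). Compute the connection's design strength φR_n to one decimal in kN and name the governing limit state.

369.6 kN (block shear governs)

Bolt shear: A_b = π(27)²/4 = 572.56 mm². φR_n = 0.75 × 579 × 572.56 × 2 × 1 = 497.3 kN.
Bearing (14 mm plate, F_u = 400 MPa): end bolts L_c = 41 − 30/2 = 26, R_n = min(1.2×26×14×400, 2.4×27×14×400) = 174.72 kN/bolt; interior L_c = 87 − 30 = 57, R_n = 362.88 kN/bolt. φR_n = 0.75 × (1×174.72 + 1×362.88) = 403.2 kN.
Tension rupture (net): A_n = (198 − 1×32)×14 = 2324 mm² (U = 1.0, A_e = A_n). φR_n = 0.75 × 400 × 2324 = 697.2 kN.
Block shear: shear path 1×[41+1×87] = 1×128 mm, A_gv = 1792, A_nv = 1×(128 − 1.5×32)×14 = 1120 mm²; tension to near edge: (56 − 0.5×32)×14 = 560 mm². R_n = min(0.6×400×1120, 0.6×250×1792) + 1.0×400×560 = min(268.8, 268.8) + 224 = 492.8 kN. φR_n = 0.75 × 492.8 = 369.6 kN.
Governing: min(497.3, 403.2, 697.2, 369.6) = 369.6 kN → block shear.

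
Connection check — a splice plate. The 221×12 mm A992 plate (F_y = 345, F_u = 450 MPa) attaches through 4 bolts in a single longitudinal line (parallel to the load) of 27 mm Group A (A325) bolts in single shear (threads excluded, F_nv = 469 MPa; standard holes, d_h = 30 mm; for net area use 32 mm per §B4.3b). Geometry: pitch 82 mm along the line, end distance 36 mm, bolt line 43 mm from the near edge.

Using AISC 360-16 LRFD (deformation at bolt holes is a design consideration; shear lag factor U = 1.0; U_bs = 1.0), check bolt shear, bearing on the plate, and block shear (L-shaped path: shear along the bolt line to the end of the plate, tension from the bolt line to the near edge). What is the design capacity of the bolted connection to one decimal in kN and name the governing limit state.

522.5 kN (block shear governs)

Bolt shear: A_b = π(27)²/4 = 572.56 mm². φR_n = 0.75 × 469 × 572.56 × 4 × 1 = 805.6 kN.
Bearing (12 mm plate, F_u = 450 MPa): end bolts L_c = 36 − 30/2 = 21, R_n = min(1.2×21×12×450, 2.4×27×12×450) = 136.08 kN/bolt; interior L_c = 82 − 30 = 52, R_n = 336.96 kN/bolt. φR_n = 0.75 × (1×136.08 + 3×336.96) = 860.2 kN.
Block shear: shear path 1×[36+3×82] = 1×282 mm, A_gv = 3384, A_nv = 1×(282 − 3.5×32)×12 = 2040 mm²; tension to near edge: (43 − 0.5×32)×12 = 324 mm². R_n = min(0.6×450×2040, 0.6×345×3384) + 1.0×450×324 = min(550.8, 700.49) + 145.8 = 696.6 kN. φR_n = 0.75 × 696.6 = 522.5 kN.
Governing: min(805.6, 860.2, 522.5) = 522.5 kN → block shear.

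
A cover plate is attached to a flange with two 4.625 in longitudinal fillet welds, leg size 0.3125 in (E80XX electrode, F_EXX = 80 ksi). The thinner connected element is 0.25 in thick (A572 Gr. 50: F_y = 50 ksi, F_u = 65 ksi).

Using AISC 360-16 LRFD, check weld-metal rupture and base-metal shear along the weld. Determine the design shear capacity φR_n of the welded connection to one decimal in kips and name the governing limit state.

67.6 kips (base-metal shear governs)

Weld metal: throat = 0.707×0.3125 = 0.22094 in, L = 2×4.625 = 9.25 in. φR_n = 0.75 × 0.6 × 80 × 0.22094 × 9.25 = 73.6 kips.
Base metal shear (0.25 in plate): yield φR_n = 1.0×0.6×50×0.25×9.25 = 69.4 kips; rupture φR_n = 0.75×0.6×65×0.25×9.25 = 67.6 kips; take 67.6 kips (rupture).
Governing: min(73.6, 67.6) = 67.6 kips → base-metal shear.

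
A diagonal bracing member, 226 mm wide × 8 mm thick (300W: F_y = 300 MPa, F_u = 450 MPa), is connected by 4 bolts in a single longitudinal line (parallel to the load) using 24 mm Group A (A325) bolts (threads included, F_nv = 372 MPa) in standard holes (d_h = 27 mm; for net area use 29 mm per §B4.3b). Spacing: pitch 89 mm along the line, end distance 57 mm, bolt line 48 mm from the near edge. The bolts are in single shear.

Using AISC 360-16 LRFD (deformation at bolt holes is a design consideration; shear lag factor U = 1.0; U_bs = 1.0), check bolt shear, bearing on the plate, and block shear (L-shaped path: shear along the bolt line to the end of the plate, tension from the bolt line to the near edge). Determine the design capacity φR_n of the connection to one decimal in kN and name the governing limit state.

Bolt shear: A_b = π(24)²/4 = 452.39 mm². φR_n = 0.75 × 372 × 452.39 × 4 × 1 = 504.9 kN.
Bearing (8 mm plate, F_u = 450 MPa): end bolts L_c = 57 − 27/2 = 43.5, R_n = min(1.2×43.5×8×450, 2.4×24×8×450) = 187.92 kN/bolt; interior L_c = 89 − 27 = 62, R_n = 207.36 kN/bolt. φR_n = 0.75 × (1×187.92 + 3×207.36) = 607.5 kN.
Block shear: shear path 1×[57+3×89] = 1×324 mm, A_gv = 2592, A_nv = 1×(324 − 3.5×29)×8 = 1780 mm²; tension to near edge: (48 − 0.5×29)×8 = 268 mm². R_n = min(0.6×450×1780, 0.6×300×2592) + 1.0×450×268 = min(480.6, 466.56) + 120.6 = 587.16 kN. φR_n = 0.75 × 587.16 = 440.4 kN.
Governing: min(504.9, 607.5, 440.4) = 440.4 kN → block shear.

440.4 kN (block shear governs)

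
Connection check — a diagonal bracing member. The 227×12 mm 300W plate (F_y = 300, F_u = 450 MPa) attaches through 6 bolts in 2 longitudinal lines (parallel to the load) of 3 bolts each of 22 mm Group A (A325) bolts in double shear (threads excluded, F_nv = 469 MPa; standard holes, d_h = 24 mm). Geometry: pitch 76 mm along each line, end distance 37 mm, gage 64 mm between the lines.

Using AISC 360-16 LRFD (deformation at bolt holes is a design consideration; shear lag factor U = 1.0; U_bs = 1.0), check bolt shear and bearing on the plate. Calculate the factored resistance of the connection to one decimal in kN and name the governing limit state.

1098.4 kN (bearing governs)

Bolt shear: A_b = π(22)²/4 = 380.13 mm². φR_n = 0.75 × 469 × 380.13 × 6 × 2 = 1604.5 kN.
Bearing (12 mm plate, F_u = 450 MPa): end bolts L_c = 37 − 24/2 = 25, R_n = min(1.2×25×12×450, 2.4×22×12×450) = 162 kN/bolt; interior L_c = 76 − 24 = 52, R_n = 285.12 kN/bolt. φR_n = 0.75 × (2×162 + 4×285.12) = 1098.4 kN.
Governing: min(1604.5, 1098.4) = 1098.4 kN → bearing.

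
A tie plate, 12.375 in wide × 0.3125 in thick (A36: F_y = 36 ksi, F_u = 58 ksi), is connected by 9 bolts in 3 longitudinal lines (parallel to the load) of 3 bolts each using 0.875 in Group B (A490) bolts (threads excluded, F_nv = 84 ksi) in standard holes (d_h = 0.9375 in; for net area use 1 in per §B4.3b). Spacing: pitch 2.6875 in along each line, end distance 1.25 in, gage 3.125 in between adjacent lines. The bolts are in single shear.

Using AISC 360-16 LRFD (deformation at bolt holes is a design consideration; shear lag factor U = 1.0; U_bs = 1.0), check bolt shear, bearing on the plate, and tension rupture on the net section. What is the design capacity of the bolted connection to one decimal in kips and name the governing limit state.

127.4 kips (net-section rupture governs)

Bolt shear: A_b = π(0.875)²/4 = 0.60132 in². φR_n = 0.75 × 84 × 0.60132 × 9 × 1 = 340.9 kips.
Bearing (0.3125 in plate, F_u = 58 ksi): end bolts L_c = 1.25 − 0.9375/2 = 0.78125, R_n = min(1.2×0.78125×0.3125×58, 2.4×0.875×0.3125×58) = 16.992 kips/bolt; interior L_c = 2.6875 − 0.9375 = 1.75, R_n = 38.063 kips/bolt. φR_n = 0.75 × (3×16.992 + 6×38.063) = 209.5 kips.
Tension rupture (net): A_n = (12.375 − 3×1)×0.3125 = 2.9297 in² (U = 1.0, A_e = A_n). φR_n = 0.75 × 58 × 2.9297 = 127.4 kips.
Governing: min(340.9, 209.5, 127.4) = 127.4 kips → net-section rupture.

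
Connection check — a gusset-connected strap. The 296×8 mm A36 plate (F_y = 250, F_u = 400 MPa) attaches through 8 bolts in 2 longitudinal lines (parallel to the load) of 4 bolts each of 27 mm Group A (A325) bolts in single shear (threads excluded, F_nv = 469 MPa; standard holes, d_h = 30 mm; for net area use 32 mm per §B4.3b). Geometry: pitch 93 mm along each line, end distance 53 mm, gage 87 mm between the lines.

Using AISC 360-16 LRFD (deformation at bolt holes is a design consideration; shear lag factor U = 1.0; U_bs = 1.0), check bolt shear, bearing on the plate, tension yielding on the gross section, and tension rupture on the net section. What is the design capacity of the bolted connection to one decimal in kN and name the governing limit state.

532.8 kN (gross-section yield governs)

Bolt shear: A_b = π(27)²/4 = 572.56 mm². φR_n = 0.75 × 469 × 572.56 × 8 × 1 = 1611.2 kN.
Bearing (8 mm plate, F_u = 400 MPa): end bolts L_c = 53 − 30/2 = 38, R_n = min(1.2×38×8×400, 2.4×27×8×400) = 145.92 kN/bolt; interior L_c = 93 − 30 = 63, R_n = 207.36 kN/bolt. φR_n = 0.75 × (2×145.92 + 6×207.36) = 1152.0 kN.
Tension yield (gross): A_g = 296×8 = 2368 mm². φR_n = 0.90 × 250 × 2368 = 532.8 kN.
Tension rupture (net): A_n = (296 − 2×32)×8 = 1856 mm² (U = 1.0, A_e = A_n). φR_n = 0.75 × 400 × 1856 = 556.8 kN.
Governing: min(1611.2, 1152.0, 532.8, 556.8) = 532.8 kN → gross-section yield.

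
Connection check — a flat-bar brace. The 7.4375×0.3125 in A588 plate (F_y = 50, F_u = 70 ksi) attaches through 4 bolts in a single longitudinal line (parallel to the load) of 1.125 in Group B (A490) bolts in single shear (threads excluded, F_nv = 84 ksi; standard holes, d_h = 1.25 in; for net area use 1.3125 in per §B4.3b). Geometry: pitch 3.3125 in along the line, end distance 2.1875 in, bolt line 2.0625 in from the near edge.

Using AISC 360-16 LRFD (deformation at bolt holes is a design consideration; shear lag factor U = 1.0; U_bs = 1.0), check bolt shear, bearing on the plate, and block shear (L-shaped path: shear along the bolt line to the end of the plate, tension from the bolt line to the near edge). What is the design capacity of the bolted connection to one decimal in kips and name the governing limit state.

97.2 kips (block shear governs)

Bolt shear: A_b = π(1.125)²/4 = 0.99402 in². φR_n = 0.75 × 84 × 0.99402 × 4 × 1 = 250.5 kips.
Bearing (0.3125 in plate, F_u = 70 ksi): end bolts L_c = 2.1875 − 1.25/2 = 1.5625, R_n = min(1.2×1.5625×0.3125×70, 2.4×1.125×0.3125×70) = 41.016 kips/bolt; interior L_c = 3.3125 − 1.25 = 2.0625, R_n = 54.141 kips/bolt. φR_n = 0.75 × (1×41.016 + 3×54.141) = 152.6 kips.
Block shear: shear path 1×[2.1875+3×3.3125] = 1×12.125 in, A_gv = 3.7891, A_nv = 1×(12.125 − 3.5×1.3125)×0.3125 = 2.3535 in²; tension to near edge: (2.0625 − 0.5×1.3125)×0.3125 = 0.43945 in². R_n = min(0.6×70×2.3535, 0.6×50×3.7891) + 1.0×70×0.43945 = min(98.847, 113.67) + 30.762 = 129.61 kips. φR_n = 0.75 × 129.61 = 97.2 kips.
Governing: min(250.5, 152.6, 97.2) = 97.2 kips → block shear.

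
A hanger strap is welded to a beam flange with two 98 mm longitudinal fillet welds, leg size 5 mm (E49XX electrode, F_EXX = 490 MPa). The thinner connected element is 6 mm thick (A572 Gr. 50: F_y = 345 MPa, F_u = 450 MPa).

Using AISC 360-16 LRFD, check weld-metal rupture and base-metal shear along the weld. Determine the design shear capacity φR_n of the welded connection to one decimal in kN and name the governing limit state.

152.8 kN (weld metal governs)

Weld metal: throat = 0.707×5 = 3.535 mm, L = 2×98 = 196 mm. φR_n = 0.75 × 0.6 × 490 × 3.535 × 196 = 152.8 kN.
Base metal shear (6 mm plate): yield φR_n = 1.0×0.6×345×6×196 = 243.4 kN; rupture φR_n = 0.75×0.6×450×6×196 = 238.1 kN; take 238.1 kN (rupture).
Governing: min(152.8, 238.1) = 152.8 kN → weld metal.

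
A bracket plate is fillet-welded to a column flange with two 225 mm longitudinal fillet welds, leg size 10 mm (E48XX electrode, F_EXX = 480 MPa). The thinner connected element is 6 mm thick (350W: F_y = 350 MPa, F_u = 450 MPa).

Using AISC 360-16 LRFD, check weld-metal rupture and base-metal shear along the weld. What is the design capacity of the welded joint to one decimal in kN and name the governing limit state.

546.8 kN (base-metal shear governs)

Weld metal: throat = 0.707×10 = 7.07 mm, L = 2×225 = 450 mm. φR_n = 0.75 × 0.6 × 480 × 7.07 × 450 = 687.2 kN.
Base metal shear (6 mm plate): yield φR_n = 1.0×0.6×350×6×450 = 567.0 kN; rupture φR_n = 0.75×0.6×450×6×450 = 546.8 kN; take 546.8 kN (rupture).
Governing: min(687.2, 546.8) = 546.8 kN → base-metal shear.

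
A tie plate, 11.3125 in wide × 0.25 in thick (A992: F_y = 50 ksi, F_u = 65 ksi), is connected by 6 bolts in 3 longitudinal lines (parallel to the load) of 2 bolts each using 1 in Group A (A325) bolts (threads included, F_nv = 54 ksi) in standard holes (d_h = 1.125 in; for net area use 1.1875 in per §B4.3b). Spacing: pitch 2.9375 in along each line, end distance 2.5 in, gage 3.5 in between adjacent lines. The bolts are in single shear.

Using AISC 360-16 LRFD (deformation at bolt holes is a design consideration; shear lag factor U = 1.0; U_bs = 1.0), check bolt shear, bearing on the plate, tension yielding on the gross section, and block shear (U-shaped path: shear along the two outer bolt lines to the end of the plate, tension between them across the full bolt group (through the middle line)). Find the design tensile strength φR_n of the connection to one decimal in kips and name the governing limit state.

109.8 kips (block shear governs)

Bolt shear: A_b = π(1)²/4 = 0.7854 in². φR_n = 0.75 × 54 × 0.7854 × 6 × 1 = 190.9 kips.
Bearing (0.25 in plate, F_u = 65 ksi): end bolts L_c = 2.5 − 1.125/2 = 1.9375, R_n = min(1.2×1.9375×0.25×65, 2.4×1×0.25×65) = 37.781 kips/bolt; interior L_c = 2.9375 − 1.125 = 1.8125, R_n = 35.344 kips/bolt. φR_n = 0.75 × (3×37.781 + 3×35.344) = 164.5 kips.
Tension yield (gross): A_g = 11.3125×0.25 = 2.8281 in². φR_n = 0.90 × 50 × 2.8281 = 127.3 kips.
Block shear: shear path 2×[2.5+1×2.9375] = 2×5.4375 in, A_gv = 2.7188, A_nv = 2×(5.4375 − 1.5×1.1875)×0.25 = 1.8281 in²; tension across gage: (7 − 2×1.1875)×0.25 = 1.1563 in². R_n = min(0.6×65×1.8281, 0.6×50×2.7188) + 1.0×65×1.1563 = min(71.296, 81.564) + 75.16 = 146.46 kips. φR_n = 0.75 × 146.46 = 109.8 kips.
Governing: min(190.9, 164.5, 127.3, 109.8) = 109.8 kips → block shear.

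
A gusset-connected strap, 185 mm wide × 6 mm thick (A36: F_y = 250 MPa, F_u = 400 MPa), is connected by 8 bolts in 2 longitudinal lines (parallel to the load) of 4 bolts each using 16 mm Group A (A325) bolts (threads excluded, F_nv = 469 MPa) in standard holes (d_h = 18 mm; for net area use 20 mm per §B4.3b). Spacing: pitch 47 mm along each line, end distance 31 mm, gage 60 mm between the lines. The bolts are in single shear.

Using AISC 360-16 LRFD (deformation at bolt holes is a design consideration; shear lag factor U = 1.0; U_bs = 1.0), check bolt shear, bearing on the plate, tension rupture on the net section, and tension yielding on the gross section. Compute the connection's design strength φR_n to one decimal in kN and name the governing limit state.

249.8 kN (gross-section yield governs)

Bolt shear: A_b = π(16)²/4 = 201.06 mm². φR_n = 0.75 × 469 × 201.06 × 8 × 1 = 565.8 kN.
Bearing (6 mm plate, F_u = 400 MPa): end bolts L_c = 31 − 18/2 = 22, R_n = min(1.2×22×6×400, 2.4×16×6×400) = 63.36 kN/bolt; interior L_c = 47 − 18 = 29, R_n = 83.52 kN/bolt. φR_n = 0.75 × (2×63.36 + 6×83.52) = 470.9 kN.
Tension rupture (net): A_n = (185 − 2×20)×6 = 870 mm² (U = 1.0, A_e = A_n). φR_n = 0.75 × 400 × 870 = 261.0 kN.
Tension yield (gross): A_g = 185×6 = 1110 mm². φR_n = 0.90 × 250 × 1110 = 249.8 kN.
Governing: min(565.8, 470.9, 261.0, 249.8) = 249.8 kN → gross-section yield.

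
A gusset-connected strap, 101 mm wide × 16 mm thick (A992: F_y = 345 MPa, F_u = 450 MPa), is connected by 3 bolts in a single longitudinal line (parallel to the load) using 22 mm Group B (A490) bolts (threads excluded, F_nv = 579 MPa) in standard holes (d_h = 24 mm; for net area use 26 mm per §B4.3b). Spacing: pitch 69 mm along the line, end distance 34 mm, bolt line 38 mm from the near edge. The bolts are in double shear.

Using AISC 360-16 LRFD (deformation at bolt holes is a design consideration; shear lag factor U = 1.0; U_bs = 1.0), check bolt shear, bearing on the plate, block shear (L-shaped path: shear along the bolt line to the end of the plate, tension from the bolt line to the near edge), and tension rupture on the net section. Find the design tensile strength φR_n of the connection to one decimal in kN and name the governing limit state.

405.0 kN (net-section rupture governs)

Bolt shear: A_b = π(22)²/4 = 380.13 mm². φR_n = 0.75 × 579 × 380.13 × 3 × 2 = 990.4 kN.
Bearing (16 mm plate, F_u = 450 MPa): end bolts L_c = 34 − 24/2 = 22, R_n = min(1.2×22×16×450, 2.4×22×16×450) = 190.08 kN/bolt; interior L_c = 69 − 24 = 45, R_n = 380.16 kN/bolt. φR_n = 0.75 × (1×190.08 + 2×380.16) = 712.8 kN.
Block shear: shear path 1×[34+2×69] = 1×172 mm, A_gv = 2752, A_nv = 1×(172 − 2.5×26)×16 = 1712 mm²; tension to near edge: (38 − 0.5×26)×16 = 400 mm². R_n = min(0.6×450×1712, 0.6×345×2752) + 1.0×450×400 = min(462.24, 569.66) + 180 = 642.24 kN. φR_n = 0.75 × 642.24 = 481.7 kN.
Tension rupture (net): A_n = (101 − 1×26)×16 = 1200 mm² (U = 1.0, A_e = A_n). φR_n = 0.75 × 450 × 1200 = 405.0 kN.
Governing: min(990.4, 712.8, 481.7, 405.0) = 405.0 kN → net-section rupture.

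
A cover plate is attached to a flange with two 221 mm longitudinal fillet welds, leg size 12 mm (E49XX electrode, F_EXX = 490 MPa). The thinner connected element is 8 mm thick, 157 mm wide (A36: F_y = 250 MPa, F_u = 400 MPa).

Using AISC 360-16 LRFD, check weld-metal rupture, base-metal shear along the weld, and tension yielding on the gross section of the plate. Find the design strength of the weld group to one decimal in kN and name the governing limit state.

282.6 kN (gross-section yield governs)

Weld metal: throat = 0.707×12 = 8.484 mm, L = 2×221 = 442 mm. φR_n = 0.75 × 0.6 × 490 × 8.484 × 442 = 826.9 kN.
Base metal shear (8 mm plate): yield φR_n = 1.0×0.6×250×8×442 = 530.4 kN; rupture φR_n = 0.75×0.6×400×8×442 = 636.5 kN; take 530.4 kN (yield).
Tension yield (gross): A_g = 157×8 = 1256 mm². φR_n = 0.90 × 250 × 1256 = 282.6 kN.
Governing: min(826.9, 530.4, 282.6) = 282.6 kN → gross-section yield.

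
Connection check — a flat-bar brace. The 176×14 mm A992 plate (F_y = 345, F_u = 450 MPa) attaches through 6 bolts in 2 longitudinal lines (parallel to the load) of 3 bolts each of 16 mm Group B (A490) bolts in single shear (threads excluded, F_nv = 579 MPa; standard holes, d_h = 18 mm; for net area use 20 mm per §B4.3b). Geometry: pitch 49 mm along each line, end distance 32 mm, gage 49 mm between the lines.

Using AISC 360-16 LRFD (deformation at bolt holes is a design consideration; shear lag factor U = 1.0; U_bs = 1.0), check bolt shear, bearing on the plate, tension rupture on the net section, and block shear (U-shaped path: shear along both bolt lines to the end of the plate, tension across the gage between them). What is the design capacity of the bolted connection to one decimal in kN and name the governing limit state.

Bolt shear: A_b = π(16)²/4 = 201.06 mm². φR_n = 0.75 × 579 × 201.06 × 6 × 1 = 523.9 kN.
Bearing (14 mm plate, F_u = 450 MPa): end bolts L_c = 32 − 18/2 = 23, R_n = min(1.2×23×14×450, 2.4×16×14×450) = 173.88 kN/bolt; interior L_c = 49 − 18 = 31, R_n = 234.36 kN/bolt. φR_n = 0.75 × (2×173.88 + 4×234.36) = 963.9 kN.
Tension rupture (net): A_n = (176 − 2×20)×14 = 1904 mm² (U = 1.0, A_e = A_n). φR_n = 0.75 × 450 × 1904 = 642.6 kN.
Block shear: shear path 2×[32+2×49] = 2×130 mm, A_gv = 3640, A_nv = 2×(130 − 2.5×20)×14 = 2240 mm²; tension across gage: (49 − 1×20)×14 = 406 mm². R_n = min(0.6×450×2240, 0.6×345×3640) + 1.0×450×406 = min(604.8, 753.48) + 182.7 = 787.5 kN. φR_n = 0.75 × 787.5 = 590.6 kN.
Governing: min(523.9, 963.9, 642.6, 590.6) = 523.9 kN → bolt shear.

523.9 kN (bolt shear governs)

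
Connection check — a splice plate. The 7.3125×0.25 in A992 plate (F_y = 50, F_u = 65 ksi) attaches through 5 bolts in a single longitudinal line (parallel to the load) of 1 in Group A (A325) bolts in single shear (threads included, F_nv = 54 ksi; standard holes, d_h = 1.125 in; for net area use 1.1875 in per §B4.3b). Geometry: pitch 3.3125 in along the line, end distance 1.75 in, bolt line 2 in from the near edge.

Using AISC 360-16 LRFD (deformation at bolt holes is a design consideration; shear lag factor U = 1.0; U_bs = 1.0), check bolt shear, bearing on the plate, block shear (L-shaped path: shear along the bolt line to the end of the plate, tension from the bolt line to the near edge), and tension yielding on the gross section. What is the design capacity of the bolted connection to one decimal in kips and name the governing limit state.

Bolt shear: A_b = π(1)²/4 = 0.7854 in². φR_n = 0.75 × 54 × 0.7854 × 5 × 1 = 159.0 kips.
Bearing (0.25 in plate, F_u = 65 ksi): end bolts L_c = 1.75 − 1.125/2 = 1.1875, R_n = min(1.2×1.1875×0.25×65, 2.4×1×0.25×65) = 23.156 kips/bolt; interior L_c = 3.3125 − 1.125 = 2.1875, R_n = 39 kips/bolt. φR_n = 0.75 × (1×23.156 + 4×39) = 134.4 kips.
Block shear: shear path 1×[1.75+4×3.3125] = 1×15 in, A_gv = 3.75, A_nv = 1×(15 − 4.5×1.1875)×0.25 = 2.4141 in²; tension to near edge: (2 − 0.5×1.1875)×0.25 = 0.35156 in². R_n = min(0.6×65×2.4141, 0.6×50×3.75) + 1.0×65×0.35156 = min(94.15, 112.5) + 22.851 = 117 kips. φR_n = 0.75 × 117 = 87.8 kips.
Tension yield (gross): A_g = 7.3125×0.25 = 1.8281 in². φR_n = 0.90 × 50 × 1.8281 = 82.3 kips.
Governing: min(159.0, 134.4, 87.8, 82.3) = 82.3 kips → gross-section yield.

82.3 kips (gross-section yield governs)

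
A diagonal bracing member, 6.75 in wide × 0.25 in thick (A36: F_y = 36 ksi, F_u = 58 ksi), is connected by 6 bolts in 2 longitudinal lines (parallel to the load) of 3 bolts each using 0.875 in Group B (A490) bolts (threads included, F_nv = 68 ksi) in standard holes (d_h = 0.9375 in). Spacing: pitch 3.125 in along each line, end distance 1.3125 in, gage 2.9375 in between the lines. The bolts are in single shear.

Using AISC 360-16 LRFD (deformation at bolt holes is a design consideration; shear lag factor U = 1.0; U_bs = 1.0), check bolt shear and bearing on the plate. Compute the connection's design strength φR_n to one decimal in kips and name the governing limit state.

Bolt shear: A_b = π(0.875)²/4 = 0.60132 in². φR_n = 0.75 × 68 × 0.60132 × 6 × 1 = 184.0 kips.
Bearing (0.25 in plate, F_u = 58 ksi): end bolts L_c = 1.3125 − 0.9375/2 = 0.84375, R_n = min(1.2×0.84375×0.25×58, 2.4×0.875×0.25×58) = 14.681 kips/bolt; interior L_c = 3.125 − 0.9375 = 2.1875, R_n = 30.45 kips/bolt. φR_n = 0.75 × (2×14.681 + 4×30.45) = 113.4 kips.
Governing: min(184.0, 113.4) = 113.4 kips → bearing.

113.4 kips (bearing governs)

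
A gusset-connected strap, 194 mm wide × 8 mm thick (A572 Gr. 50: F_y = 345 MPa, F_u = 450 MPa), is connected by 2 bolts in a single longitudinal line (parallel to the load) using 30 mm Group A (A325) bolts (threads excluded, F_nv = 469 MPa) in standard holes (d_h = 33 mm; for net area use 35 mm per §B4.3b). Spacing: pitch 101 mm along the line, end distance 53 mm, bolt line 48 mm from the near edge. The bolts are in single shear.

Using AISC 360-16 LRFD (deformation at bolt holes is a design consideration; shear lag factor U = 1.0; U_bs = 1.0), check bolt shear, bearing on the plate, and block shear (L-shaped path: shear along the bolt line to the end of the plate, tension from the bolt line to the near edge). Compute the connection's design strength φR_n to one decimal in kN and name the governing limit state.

Bolt shear: A_b = π(30)²/4 = 706.86 mm². φR_n = 0.75 × 469 × 706.86 × 2 × 1 = 497.3 kN.
Bearing (8 mm plate, F_u = 450 MPa): end bolts L_c = 53 − 33/2 = 36.5, R_n = min(1.2×36.5×8×450, 2.4×30×8×450) = 157.68 kN/bolt; interior L_c = 101 − 33 = 68, R_n = 259.2 kN/bolt. φR_n = 0.75 × (1×157.68 + 1×259.2) = 312.7 kN.
Block shear: shear path 1×[53+1×101] = 1×154 mm, A_gv = 1232, A_nv = 1×(154 − 1.5×35)×8 = 812 mm²; tension to near edge: (48 − 0.5×35)×8 = 244 mm². R_n = min(0.6×450×812, 0.6×345×1232) + 1.0×450×244 = min(219.24, 255.02) + 109.8 = 329.04 kN. φR_n = 0.75 × 329.04 = 246.8 kN.
Governing: min(497.3, 312.7, 246.8) = 246.8 kN → block shear.

246.8 kN (block shear governs)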